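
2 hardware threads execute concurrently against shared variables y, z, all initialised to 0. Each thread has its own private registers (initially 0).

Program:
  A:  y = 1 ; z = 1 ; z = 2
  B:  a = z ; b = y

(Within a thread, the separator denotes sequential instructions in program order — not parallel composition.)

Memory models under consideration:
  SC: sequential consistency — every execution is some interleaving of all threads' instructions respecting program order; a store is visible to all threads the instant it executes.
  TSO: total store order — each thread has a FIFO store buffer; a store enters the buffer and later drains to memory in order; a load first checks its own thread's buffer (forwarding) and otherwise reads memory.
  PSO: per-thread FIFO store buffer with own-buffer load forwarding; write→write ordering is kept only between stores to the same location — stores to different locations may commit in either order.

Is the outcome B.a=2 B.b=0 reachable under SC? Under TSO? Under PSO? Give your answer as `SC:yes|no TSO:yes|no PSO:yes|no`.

outcome vector order: (B.a,B.b)
[SC] allowed = {<0 0>; <0 1>; <1 1>; <2 1>}
[TSO] allowed = {<0 0>; <0 1>; <1 1>; <2 1>}
[PSO] allowed = {<0 0>; <0 1>; <1 0>; <1 1>; <2 0>; <2 1>}
target <2 0> ∈ {PSO}

SC:no TSO:no PSO:yes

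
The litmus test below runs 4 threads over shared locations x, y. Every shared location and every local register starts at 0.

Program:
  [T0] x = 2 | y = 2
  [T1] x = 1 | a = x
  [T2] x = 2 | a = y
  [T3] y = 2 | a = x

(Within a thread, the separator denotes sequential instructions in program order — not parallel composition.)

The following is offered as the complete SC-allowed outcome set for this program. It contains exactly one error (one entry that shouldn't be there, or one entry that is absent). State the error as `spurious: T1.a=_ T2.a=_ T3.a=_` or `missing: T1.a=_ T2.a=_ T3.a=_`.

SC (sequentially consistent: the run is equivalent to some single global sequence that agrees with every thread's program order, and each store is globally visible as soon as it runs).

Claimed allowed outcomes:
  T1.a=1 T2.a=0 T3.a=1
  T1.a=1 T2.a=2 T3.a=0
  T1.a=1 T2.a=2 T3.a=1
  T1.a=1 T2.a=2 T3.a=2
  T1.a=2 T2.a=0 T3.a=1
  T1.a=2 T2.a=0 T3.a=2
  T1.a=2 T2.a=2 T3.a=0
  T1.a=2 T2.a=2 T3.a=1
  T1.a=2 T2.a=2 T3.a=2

outcome vector order: (T1.a,T2.a,T3.a)
under SC → 101; 102; 120; 121; 122; 201; 202; 220; 221; 222
SC∖claimed = {102}

missing: T1.a=1 T2.a=0 T3.a=2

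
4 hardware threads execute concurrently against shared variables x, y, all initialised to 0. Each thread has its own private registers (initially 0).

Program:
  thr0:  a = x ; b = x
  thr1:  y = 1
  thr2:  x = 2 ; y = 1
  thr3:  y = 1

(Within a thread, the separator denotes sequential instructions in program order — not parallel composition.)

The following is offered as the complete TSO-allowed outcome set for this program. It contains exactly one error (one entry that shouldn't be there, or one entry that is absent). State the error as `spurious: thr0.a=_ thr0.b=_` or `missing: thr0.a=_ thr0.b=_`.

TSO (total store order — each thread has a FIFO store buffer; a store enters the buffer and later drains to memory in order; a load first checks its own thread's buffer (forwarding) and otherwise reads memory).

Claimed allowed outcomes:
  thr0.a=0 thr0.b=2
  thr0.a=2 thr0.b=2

missing: thr0.a=0 thr0.b=0

outcome vector order: (thr0.a,thr0.b)
[TSO] allowed = {0/0 0/2 2/2}
TSO∖claimed = {0/0}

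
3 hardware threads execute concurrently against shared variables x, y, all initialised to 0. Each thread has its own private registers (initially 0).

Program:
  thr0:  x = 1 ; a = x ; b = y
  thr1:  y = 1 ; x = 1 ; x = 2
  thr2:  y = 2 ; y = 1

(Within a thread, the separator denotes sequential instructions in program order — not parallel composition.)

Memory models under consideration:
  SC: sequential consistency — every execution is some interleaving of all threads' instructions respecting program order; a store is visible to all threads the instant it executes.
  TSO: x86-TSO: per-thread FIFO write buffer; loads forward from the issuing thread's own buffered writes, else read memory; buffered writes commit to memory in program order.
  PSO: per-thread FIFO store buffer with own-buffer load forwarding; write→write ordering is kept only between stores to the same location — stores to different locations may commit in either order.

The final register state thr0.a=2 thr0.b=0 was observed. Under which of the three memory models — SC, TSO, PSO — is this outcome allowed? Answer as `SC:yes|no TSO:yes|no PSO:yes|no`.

SC:no TSO:no PSO:yes

outcome vector order: (thr0.a,thr0.b)
SC (5): 1/0; 1/1; 1/2; 2/1; 2/2
TSO (5): 1/0; 1/1; 1/2; 2/1; 2/2
PSO (6): 1/0; 1/1; 1/2; 2/0; 2/1; 2/2
target 2/0 ∈ {PSO}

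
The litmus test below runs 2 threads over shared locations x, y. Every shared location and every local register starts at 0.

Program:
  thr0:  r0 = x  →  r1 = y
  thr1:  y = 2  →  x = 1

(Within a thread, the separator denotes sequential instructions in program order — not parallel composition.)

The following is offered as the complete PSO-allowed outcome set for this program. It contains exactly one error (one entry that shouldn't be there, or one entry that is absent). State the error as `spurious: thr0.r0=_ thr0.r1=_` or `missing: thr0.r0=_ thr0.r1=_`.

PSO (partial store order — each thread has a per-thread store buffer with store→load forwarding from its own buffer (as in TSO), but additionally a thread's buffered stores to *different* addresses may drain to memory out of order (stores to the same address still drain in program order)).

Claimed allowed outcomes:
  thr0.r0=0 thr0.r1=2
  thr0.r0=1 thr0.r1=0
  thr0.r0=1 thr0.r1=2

missing: thr0.r0=0 thr0.r1=0

outcome vector order: (thr0.r0,thr0.r1)
PSO: 4 outcomes — {0/0; 0/2; 1/0; 1/2}
PSO∖claimed = {0/0}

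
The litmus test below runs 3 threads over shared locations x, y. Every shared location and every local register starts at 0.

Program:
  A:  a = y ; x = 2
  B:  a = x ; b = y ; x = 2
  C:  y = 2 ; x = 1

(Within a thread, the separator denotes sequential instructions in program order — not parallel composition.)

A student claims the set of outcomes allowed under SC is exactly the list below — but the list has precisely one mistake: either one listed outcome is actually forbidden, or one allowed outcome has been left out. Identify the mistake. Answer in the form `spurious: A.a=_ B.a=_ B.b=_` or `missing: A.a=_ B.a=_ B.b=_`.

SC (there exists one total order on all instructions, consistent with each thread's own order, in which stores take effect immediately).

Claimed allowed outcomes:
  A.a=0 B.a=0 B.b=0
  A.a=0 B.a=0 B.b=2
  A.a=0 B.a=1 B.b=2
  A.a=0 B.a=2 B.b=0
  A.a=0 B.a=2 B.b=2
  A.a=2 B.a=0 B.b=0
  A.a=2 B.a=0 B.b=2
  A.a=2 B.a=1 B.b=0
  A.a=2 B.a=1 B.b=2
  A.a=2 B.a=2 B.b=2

outcome vector order: (A.a,B.a,B.b)
[SC] allowed = {<0 0 0>, <0 0 2>, <0 1 2>, <0 2 0>, <0 2 2>, <2 0 0>, <2 0 2>, <2 1 2>, <2 2 2>}
claimed∖SC = {<2 1 0>}

spurious: A.a=2 B.a=1 B.b=0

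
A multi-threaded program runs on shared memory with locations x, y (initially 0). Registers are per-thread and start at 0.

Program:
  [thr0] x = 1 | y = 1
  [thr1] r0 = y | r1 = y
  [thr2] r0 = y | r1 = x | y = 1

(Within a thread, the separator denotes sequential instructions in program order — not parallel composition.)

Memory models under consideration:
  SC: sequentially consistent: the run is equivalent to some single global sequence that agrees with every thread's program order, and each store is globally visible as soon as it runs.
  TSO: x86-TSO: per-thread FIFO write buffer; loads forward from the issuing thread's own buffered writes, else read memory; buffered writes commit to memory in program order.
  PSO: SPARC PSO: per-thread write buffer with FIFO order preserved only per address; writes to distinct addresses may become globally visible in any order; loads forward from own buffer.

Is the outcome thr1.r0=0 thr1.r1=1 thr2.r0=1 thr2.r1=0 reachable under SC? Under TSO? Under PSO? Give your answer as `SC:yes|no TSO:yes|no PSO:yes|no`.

outcome vector order: (thr1.r0,thr1.r1,thr2.r0,thr2.r1)
under SC → 0000; 0001; 0011; 0100; 0101; 0111; 1100; 1101; 1111
under TSO → 0000; 0001; 0011; 0100; 0101; 0111; 1100; 1101; 1111
under PSO → 0000; 0001; 0010; 0011; 0100; 0101; 0110; 0111; 1100; 1101; 1110; 1111
target 0110 ∈ {PSO}

SC:no TSO:no PSO:yes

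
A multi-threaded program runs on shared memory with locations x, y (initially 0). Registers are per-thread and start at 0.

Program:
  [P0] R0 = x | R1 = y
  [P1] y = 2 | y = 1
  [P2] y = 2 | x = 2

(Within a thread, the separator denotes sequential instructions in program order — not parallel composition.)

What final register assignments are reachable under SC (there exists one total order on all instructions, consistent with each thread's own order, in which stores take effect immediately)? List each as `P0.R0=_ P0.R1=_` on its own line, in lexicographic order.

outcome vector order: (P0.R0,P0.R1)
|SC outcomes| = 5

P0.R0=0 P0.R1=0
P0.R0=0 P0.R1=1
P0.R0=0 P0.R1=2
P0.R0=2 P0.R1=1
P0.R0=2 P0.R1=2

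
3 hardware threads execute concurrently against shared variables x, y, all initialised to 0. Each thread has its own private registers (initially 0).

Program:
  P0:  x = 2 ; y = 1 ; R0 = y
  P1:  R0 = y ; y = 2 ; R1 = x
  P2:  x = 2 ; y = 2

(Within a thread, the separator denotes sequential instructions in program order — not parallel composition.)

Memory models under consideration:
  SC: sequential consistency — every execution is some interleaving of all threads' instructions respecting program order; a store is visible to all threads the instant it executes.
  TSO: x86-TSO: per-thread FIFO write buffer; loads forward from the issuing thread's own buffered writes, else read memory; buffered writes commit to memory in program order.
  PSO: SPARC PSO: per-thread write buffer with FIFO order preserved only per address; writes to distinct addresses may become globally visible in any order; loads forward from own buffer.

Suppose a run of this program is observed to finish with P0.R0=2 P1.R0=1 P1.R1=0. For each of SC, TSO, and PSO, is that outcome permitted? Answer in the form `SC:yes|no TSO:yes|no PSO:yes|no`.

SC:no TSO:no PSO:yes

outcome vector order: (P0.R0,P1.R0,P1.R1)
[SC] allowed = {<1 0 0> <1 0 2> <1 1 2> <1 2 2> <2 0 0> <2 0 2> <2 1 2> <2 2 2>}
[TSO] allowed = {<1 0 0> <1 0 2> <1 1 2> <1 2 2> <2 0 0> <2 0 2> <2 1 2> <2 2 2>}
[PSO] allowed = {<1 0 0> <1 0 2> <1 1 0> <1 1 2> <1 2 0> <1 2 2> <2 0 0> <2 0 2> <2 1 0> <2 1 2> <2 2 0> <2 2 2>}
target <2 1 0> ∈ {PSO}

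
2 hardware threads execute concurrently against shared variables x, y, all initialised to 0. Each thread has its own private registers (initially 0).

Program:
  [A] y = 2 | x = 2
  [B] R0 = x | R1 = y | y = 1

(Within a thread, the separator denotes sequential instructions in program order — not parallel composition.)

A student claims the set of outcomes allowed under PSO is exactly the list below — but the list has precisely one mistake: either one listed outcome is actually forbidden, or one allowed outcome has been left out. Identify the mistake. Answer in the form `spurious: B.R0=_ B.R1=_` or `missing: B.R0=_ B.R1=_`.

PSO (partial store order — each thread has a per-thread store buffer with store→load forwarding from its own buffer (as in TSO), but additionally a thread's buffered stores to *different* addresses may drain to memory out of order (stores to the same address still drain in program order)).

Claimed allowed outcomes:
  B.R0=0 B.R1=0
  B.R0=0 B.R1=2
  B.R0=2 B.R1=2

outcome vector order: (B.R0,B.R1)
[PSO] allowed = {00; 02; 20; 22}
PSO∖claimed = {20}

missing: B.R0=2 B.R1=0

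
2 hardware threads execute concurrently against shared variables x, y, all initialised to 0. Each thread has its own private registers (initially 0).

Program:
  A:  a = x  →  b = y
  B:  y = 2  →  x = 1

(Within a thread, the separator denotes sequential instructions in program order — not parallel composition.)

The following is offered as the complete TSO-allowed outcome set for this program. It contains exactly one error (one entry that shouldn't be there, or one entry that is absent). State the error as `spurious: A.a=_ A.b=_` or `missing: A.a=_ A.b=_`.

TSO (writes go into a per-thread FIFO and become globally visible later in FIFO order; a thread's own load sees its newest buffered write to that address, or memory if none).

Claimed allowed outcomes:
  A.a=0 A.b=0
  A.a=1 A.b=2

outcome vector order: (A.a,A.b)
under TSO → 00 02 12
TSO∖claimed = {02}

missing: A.a=0 A.b=2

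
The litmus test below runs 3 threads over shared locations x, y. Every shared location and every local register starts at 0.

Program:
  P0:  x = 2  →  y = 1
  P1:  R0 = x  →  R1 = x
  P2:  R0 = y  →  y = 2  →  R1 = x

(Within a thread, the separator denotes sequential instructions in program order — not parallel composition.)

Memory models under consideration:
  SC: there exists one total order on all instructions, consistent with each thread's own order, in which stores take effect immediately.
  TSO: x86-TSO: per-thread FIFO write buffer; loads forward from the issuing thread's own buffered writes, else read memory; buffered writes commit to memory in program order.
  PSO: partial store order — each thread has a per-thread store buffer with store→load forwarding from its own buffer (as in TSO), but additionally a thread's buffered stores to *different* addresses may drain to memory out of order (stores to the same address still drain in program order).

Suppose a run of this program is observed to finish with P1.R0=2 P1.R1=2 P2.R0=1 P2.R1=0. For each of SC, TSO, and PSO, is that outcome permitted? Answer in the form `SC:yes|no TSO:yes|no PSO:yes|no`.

outcome vector order: (P1.R0,P1.R1,P2.R0,P2.R1)
under SC → 0/0/0/0 0/0/0/2 0/0/1/2 0/2/0/0 0/2/0/2 0/2/1/2 2/2/0/0 2/2/0/2 2/2/1/2
under TSO → 0/0/0/0 0/0/0/2 0/0/1/2 0/2/0/0 0/2/0/2 0/2/1/2 2/2/0/0 2/2/0/2 2/2/1/2
under PSO → 0/0/0/0 0/0/0/2 0/0/1/0 0/0/1/2 0/2/0/0 0/2/0/2 0/2/1/0 0/2/1/2 2/2/0/0 2/2/0/2 2/2/1/0 2/2/1/2
target 2/2/1/0 ∈ {PSO}

SC:no TSO:no PSO:yes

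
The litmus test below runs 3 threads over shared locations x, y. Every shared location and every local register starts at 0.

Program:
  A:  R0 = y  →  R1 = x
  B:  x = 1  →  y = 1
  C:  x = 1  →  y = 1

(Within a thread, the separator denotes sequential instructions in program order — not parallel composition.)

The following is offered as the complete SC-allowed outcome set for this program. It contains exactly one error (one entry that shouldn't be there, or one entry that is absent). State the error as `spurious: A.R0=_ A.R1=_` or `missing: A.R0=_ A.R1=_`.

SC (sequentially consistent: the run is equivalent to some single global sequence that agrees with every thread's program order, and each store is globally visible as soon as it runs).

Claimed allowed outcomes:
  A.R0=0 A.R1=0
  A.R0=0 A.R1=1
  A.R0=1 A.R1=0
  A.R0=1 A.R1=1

spurious: A.R0=1 A.R1=0

outcome vector order: (A.R0,A.R1)
SC (3): 0/0, 0/1, 1/1
claimed∖SC = {1/0}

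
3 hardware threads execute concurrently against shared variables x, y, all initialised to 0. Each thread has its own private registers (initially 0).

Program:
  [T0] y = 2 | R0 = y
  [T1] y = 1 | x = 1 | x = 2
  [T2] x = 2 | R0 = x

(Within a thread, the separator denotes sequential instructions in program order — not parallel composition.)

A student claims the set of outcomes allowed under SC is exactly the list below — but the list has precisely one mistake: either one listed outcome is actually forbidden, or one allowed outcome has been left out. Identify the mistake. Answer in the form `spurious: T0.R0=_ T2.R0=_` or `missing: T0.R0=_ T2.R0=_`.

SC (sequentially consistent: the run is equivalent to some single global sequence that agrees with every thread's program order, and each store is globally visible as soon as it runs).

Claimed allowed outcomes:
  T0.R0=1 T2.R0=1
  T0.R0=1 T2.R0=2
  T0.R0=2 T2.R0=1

missing: T0.R0=2 T2.R0=2

outcome vector order: (T0.R0,T2.R0)
under SC → 11, 12, 21, 22
SC∖claimed = {22}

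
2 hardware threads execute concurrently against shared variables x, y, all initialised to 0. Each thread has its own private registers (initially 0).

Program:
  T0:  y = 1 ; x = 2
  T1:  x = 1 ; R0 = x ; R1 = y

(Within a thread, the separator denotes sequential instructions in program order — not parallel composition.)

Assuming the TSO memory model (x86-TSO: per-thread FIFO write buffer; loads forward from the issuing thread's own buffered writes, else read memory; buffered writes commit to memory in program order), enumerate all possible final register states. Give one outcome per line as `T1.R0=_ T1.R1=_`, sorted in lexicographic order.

outcome vector order: (T1.R0,T1.R1)
|TSO outcomes| = 3

T1.R0=1 T1.R1=0
T1.R0=1 T1.R1=1
T1.R0=2 T1.R1=1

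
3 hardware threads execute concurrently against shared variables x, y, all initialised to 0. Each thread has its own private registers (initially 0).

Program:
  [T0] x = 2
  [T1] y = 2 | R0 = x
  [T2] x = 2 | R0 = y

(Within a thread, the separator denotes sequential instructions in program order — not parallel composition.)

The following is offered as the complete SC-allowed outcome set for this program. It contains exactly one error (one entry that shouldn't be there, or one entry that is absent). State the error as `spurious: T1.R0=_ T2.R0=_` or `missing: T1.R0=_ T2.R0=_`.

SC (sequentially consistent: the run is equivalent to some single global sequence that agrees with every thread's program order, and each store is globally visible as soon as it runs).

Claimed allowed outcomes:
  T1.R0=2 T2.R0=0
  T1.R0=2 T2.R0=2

missing: T1.R0=0 T2.R0=2

outcome vector order: (T1.R0,T2.R0)
SC: 3 outcomes — {02; 20; 22}
SC∖claimed = {02}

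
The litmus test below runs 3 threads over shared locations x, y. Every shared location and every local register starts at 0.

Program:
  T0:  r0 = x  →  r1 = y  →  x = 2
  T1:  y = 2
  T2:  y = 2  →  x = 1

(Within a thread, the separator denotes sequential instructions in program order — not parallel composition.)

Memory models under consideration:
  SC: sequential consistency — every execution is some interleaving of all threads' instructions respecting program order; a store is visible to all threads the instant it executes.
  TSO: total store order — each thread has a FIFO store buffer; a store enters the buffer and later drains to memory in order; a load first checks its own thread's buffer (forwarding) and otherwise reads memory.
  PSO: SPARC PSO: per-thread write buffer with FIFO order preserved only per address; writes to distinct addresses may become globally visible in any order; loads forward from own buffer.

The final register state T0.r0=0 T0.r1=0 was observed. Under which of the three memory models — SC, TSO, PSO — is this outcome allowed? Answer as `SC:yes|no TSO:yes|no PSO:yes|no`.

SC:yes TSO:yes PSO:yes

outcome vector order: (T0.r0,T0.r1)
SC (3): 00, 02, 12
TSO (3): 00, 02, 12
PSO (4): 00, 02, 10, 12
target 00 ∈ {SC,TSO,PSO}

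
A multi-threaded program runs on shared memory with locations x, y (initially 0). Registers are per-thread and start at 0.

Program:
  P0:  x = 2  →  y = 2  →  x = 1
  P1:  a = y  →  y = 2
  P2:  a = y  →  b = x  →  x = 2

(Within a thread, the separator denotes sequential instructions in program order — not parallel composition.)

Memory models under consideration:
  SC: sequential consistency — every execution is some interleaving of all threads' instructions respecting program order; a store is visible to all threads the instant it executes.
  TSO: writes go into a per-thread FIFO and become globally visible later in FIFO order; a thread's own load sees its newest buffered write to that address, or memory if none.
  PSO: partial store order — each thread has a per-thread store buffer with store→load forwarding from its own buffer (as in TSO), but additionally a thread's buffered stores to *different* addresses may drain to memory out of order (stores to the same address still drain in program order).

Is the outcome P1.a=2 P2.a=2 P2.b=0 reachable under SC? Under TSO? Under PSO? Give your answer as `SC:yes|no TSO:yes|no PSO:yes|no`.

SC:no TSO:no PSO:yes

outcome vector order: (P1.a,P2.a,P2.b)
[SC] allowed = {(0,0,0) (0,0,1) (0,0,2) (0,2,0) (0,2,1) (0,2,2) (2,0,0) (2,0,1) (2,0,2) (2,2,1) (2,2,2)}
[TSO] allowed = {(0,0,0) (0,0,1) (0,0,2) (0,2,0) (0,2,1) (0,2,2) (2,0,0) (2,0,1) (2,0,2) (2,2,1) (2,2,2)}
[PSO] allowed = {(0,0,0) (0,0,1) (0,0,2) (0,2,0) (0,2,1) (0,2,2) (2,0,0) (2,0,1) (2,0,2) (2,2,0) (2,2,1) (2,2,2)}
target (2,2,0) ∈ {PSO}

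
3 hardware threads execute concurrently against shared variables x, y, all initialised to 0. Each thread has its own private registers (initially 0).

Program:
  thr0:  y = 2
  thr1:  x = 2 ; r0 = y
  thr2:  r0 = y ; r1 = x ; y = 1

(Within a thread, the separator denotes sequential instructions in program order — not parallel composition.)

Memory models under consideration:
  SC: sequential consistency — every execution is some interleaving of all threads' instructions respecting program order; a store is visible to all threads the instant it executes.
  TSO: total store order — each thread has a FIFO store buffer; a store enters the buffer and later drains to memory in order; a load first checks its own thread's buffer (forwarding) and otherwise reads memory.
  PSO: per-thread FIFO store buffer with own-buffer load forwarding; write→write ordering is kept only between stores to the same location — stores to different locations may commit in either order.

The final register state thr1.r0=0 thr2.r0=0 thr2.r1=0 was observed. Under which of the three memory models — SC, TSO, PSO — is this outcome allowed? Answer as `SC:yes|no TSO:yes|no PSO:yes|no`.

outcome vector order: (thr1.r0,thr2.r0,thr2.r1)
SC (11): 000, 002, 022, 100, 102, 120, 122, 200, 202, 220, 222
TSO (12): 000, 002, 020, 022, 100, 102, 120, 122, 200, 202, 220, 222
PSO (12): 000, 002, 020, 022, 100, 102, 120, 122, 200, 202, 220, 222
target 000 ∈ {SC,TSO,PSO}

SC:yes TSO:yes PSO:yes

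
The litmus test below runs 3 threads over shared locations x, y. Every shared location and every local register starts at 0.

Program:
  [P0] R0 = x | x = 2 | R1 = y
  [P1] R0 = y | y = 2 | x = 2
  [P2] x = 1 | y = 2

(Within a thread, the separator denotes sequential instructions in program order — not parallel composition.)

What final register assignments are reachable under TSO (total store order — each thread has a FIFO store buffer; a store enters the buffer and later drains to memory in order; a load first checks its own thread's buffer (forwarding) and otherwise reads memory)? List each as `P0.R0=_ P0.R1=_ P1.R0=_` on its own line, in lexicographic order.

P0.R0=0 P0.R1=0 P1.R0=0
P0.R0=0 P0.R1=0 P1.R0=2
P0.R0=0 P0.R1=2 P1.R0=0
P0.R0=0 P0.R1=2 P1.R0=2
P0.R0=1 P0.R1=0 P1.R0=0
P0.R0=1 P0.R1=0 P1.R0=2
P0.R0=1 P0.R1=2 P1.R0=0
P0.R0=1 P0.R1=2 P1.R0=2
P0.R0=2 P0.R1=2 P1.R0=0
P0.R0=2 P0.R1=2 P1.R0=2

outcome vector order: (P0.R0,P0.R1,P1.R0)
|TSO outcomes| = 10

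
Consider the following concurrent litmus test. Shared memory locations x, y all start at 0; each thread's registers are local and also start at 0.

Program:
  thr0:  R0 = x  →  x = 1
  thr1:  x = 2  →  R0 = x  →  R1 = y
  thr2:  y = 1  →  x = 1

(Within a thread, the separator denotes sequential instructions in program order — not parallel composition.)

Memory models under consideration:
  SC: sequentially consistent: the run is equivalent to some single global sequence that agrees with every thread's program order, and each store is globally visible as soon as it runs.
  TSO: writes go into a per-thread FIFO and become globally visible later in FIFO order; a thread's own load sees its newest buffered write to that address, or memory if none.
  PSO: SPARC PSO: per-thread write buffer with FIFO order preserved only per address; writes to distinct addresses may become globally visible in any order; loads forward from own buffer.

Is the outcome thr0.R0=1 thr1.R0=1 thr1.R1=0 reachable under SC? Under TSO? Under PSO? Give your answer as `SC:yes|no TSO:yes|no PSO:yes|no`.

SC:no TSO:no PSO:yes

outcome vector order: (thr0.R0,thr1.R0,thr1.R1)
under SC → 0/1/0 0/1/1 0/2/0 0/2/1 1/1/1 1/2/0 1/2/1 2/1/0 2/1/1 2/2/0 2/2/1
under TSO → 0/1/0 0/1/1 0/2/0 0/2/1 1/1/1 1/2/0 1/2/1 2/1/0 2/1/1 2/2/0 2/2/1
under PSO → 0/1/0 0/1/1 0/2/0 0/2/1 1/1/0 1/1/1 1/2/0 1/2/1 2/1/0 2/1/1 2/2/0 2/2/1
target 1/1/0 ∈ {PSO}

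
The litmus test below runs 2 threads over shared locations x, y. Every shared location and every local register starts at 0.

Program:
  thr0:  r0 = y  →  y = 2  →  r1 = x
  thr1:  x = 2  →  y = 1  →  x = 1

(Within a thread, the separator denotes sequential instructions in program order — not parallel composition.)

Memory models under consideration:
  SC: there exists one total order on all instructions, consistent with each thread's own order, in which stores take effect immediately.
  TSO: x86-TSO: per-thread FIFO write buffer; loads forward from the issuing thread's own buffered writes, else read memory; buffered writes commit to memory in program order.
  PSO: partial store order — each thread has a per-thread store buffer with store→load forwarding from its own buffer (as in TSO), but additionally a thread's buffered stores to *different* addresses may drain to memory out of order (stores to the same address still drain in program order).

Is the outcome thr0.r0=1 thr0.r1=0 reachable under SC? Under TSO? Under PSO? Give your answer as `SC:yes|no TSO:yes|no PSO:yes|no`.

SC:no TSO:no PSO:yes

outcome vector order: (thr0.r0,thr0.r1)
SC: 5 outcomes — {00 01 02 11 12}
TSO: 5 outcomes — {00 01 02 11 12}
PSO: 6 outcomes — {00 01 02 10 11 12}
target 10 ∈ {PSO}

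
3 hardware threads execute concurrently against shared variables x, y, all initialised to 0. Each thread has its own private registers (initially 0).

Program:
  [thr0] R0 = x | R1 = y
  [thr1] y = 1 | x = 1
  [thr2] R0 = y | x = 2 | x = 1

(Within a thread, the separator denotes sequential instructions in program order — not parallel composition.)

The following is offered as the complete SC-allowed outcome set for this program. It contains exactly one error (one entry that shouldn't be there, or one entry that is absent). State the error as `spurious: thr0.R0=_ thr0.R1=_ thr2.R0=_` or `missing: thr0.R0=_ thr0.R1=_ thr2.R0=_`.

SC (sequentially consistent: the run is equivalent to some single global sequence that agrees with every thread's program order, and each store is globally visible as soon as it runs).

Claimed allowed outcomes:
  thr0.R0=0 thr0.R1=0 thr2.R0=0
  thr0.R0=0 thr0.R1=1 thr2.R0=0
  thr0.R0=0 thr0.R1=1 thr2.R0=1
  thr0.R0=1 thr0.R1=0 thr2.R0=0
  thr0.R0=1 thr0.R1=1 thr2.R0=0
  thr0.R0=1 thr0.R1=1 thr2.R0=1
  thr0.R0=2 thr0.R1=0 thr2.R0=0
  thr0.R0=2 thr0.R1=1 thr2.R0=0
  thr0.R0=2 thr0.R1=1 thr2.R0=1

missing: thr0.R0=0 thr0.R1=0 thr2.R0=1

outcome vector order: (thr0.R0,thr0.R1,thr2.R0)
under SC → 000, 001, 010, 011, 100, 110, 111, 200, 210, 211
SC∖claimed = {001}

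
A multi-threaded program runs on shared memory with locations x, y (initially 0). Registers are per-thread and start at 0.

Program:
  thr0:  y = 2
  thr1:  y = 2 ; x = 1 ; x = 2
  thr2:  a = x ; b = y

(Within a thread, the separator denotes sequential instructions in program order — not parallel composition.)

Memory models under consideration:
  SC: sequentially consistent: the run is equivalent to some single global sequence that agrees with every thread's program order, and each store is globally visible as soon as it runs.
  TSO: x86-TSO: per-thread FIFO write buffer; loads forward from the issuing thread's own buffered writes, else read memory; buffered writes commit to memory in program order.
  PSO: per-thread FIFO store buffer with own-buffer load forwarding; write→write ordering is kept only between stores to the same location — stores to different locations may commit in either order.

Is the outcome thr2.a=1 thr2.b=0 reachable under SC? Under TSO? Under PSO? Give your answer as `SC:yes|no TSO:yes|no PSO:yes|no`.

SC:no TSO:no PSO:yes

outcome vector order: (thr2.a,thr2.b)
SC (4): (0,0); (0,2); (1,2); (2,2)
TSO (4): (0,0); (0,2); (1,2); (2,2)
PSO (6): (0,0); (0,2); (1,0); (1,2); (2,0); (2,2)
target (1,0) ∈ {PSO}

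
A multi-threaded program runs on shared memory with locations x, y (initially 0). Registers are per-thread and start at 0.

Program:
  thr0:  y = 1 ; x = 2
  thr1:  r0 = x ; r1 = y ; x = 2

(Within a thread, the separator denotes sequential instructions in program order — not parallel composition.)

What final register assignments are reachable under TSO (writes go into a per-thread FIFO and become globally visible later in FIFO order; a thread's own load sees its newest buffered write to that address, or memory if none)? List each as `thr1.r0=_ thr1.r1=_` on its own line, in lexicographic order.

outcome vector order: (thr1.r0,thr1.r1)
|TSO outcomes| = 3

thr1.r0=0 thr1.r1=0
thr1.r0=0 thr1.r1=1
thr1.r0=2 thr1.r1=1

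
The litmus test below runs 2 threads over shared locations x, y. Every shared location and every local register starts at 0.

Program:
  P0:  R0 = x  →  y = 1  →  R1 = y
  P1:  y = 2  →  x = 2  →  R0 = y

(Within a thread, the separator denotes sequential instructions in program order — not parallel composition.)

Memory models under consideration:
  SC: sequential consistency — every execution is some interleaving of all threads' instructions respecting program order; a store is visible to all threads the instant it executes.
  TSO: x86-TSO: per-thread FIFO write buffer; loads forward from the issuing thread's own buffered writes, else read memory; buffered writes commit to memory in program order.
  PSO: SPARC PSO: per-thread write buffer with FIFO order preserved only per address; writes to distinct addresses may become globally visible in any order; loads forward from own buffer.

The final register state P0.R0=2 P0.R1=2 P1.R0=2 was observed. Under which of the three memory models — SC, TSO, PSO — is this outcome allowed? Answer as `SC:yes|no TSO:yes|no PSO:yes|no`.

SC:no TSO:no PSO:yes

outcome vector order: (P0.R0,P0.R1,P1.R0)
under SC → 0/1/1 0/1/2 0/2/2 2/1/1 2/1/2
under TSO → 0/1/1 0/1/2 0/2/2 2/1/1 2/1/2
under PSO → 0/1/1 0/1/2 0/2/2 2/1/1 2/1/2 2/2/2
target 2/2/2 ∈ {PSO}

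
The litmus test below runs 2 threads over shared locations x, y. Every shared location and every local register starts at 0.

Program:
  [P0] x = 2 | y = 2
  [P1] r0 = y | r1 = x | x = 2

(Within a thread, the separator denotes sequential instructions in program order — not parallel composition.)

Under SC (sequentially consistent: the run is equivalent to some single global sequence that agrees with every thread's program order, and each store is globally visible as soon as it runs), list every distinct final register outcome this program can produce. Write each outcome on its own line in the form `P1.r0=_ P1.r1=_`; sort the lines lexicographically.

outcome vector order: (P1.r0,P1.r1)
|SC outcomes| = 3

P1.r0=0 P1.r1=0
P1.r0=0 P1.r1=2
P1.r0=2 P1.r1=2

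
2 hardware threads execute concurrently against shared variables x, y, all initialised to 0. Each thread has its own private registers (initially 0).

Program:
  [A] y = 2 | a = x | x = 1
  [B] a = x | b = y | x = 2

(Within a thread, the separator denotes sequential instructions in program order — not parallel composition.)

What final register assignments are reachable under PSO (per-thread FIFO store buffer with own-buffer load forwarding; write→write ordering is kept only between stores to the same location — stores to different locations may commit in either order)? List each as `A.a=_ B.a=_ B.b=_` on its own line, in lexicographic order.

outcome vector order: (A.a,B.a,B.b)
|PSO outcomes| = 6

A.a=0 B.a=0 B.b=0
A.a=0 B.a=0 B.b=2
A.a=0 B.a=1 B.b=0
A.a=0 B.a=1 B.b=2
A.a=2 B.a=0 B.b=0
A.a=2 B.a=0 B.b=2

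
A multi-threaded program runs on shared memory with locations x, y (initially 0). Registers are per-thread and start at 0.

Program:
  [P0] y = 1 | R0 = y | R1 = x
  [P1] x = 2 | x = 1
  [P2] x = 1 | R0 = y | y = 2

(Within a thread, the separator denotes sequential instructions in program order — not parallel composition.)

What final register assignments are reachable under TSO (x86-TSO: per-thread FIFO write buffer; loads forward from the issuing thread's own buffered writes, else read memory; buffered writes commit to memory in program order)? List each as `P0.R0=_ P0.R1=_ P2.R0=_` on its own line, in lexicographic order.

outcome vector order: (P0.R0,P0.R1,P2.R0)
|TSO outcomes| = 10

P0.R0=1 P0.R1=0 P2.R0=0
P0.R0=1 P0.R1=0 P2.R0=1
P0.R0=1 P0.R1=1 P2.R0=0
P0.R0=1 P0.R1=1 P2.R0=1
P0.R0=1 P0.R1=2 P2.R0=0
P0.R0=1 P0.R1=2 P2.R0=1
P0.R0=2 P0.R1=1 P2.R0=0
P0.R0=2 P0.R1=1 P2.R0=1
P0.R0=2 P0.R1=2 P2.R0=0
P0.R0=2 P0.R1=2 P2.R0=1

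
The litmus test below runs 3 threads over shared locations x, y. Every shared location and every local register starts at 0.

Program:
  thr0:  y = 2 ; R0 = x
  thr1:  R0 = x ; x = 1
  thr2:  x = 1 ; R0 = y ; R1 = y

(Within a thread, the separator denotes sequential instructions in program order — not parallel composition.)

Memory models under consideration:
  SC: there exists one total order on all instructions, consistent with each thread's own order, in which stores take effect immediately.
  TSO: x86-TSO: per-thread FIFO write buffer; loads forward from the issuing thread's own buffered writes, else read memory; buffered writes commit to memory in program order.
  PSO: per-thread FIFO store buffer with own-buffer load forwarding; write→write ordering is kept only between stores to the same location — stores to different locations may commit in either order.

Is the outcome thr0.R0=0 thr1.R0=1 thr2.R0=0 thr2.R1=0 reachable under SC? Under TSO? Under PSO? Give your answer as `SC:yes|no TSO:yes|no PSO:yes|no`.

outcome vector order: (thr0.R0,thr1.R0,thr2.R0,thr2.R1)
[SC] allowed = {<0 0 2 2>; <0 1 2 2>; <1 0 0 0>; <1 0 0 2>; <1 0 2 2>; <1 1 0 0>; <1 1 0 2>; <1 1 2 2>}
[TSO] allowed = {<0 0 0 0>; <0 0 0 2>; <0 0 2 2>; <0 1 0 0>; <0 1 0 2>; <0 1 2 2>; <1 0 0 0>; <1 0 0 2>; <1 0 2 2>; <1 1 0 0>; <1 1 0 2>; <1 1 2 2>}
[PSO] allowed = {<0 0 0 0>; <0 0 0 2>; <0 0 2 2>; <0 1 0 0>; <0 1 0 2>; <0 1 2 2>; <1 0 0 0>; <1 0 0 2>; <1 0 2 2>; <1 1 0 0>; <1 1 0 2>; <1 1 2 2>}
target <0 1 0 0> ∈ {TSO,PSO}

SC:no TSO:yes PSO:yes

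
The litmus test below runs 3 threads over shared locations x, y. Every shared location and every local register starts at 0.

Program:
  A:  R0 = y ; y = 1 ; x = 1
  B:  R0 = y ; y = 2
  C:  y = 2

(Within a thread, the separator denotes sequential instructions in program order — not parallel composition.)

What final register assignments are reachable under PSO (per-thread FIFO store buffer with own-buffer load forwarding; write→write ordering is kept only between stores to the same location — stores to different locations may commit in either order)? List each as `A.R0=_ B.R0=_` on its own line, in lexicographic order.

outcome vector order: (A.R0,B.R0)
|PSO outcomes| = 6

A.R0=0 B.R0=0
A.R0=0 B.R0=1
A.R0=0 B.R0=2
A.R0=2 B.R0=0
A.R0=2 B.R0=1
A.R0=2 B.R0=2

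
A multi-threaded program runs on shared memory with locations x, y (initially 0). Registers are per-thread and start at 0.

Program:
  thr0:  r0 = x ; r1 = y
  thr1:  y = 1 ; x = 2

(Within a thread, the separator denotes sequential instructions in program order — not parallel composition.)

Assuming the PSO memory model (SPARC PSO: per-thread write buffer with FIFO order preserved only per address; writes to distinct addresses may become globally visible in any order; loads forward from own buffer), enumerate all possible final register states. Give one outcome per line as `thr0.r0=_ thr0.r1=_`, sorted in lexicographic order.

outcome vector order: (thr0.r0,thr0.r1)
|PSO outcomes| = 4

thr0.r0=0 thr0.r1=0
thr0.r0=0 thr0.r1=1
thr0.r0=2 thr0.r1=0
thr0.r0=2 thr0.r1=1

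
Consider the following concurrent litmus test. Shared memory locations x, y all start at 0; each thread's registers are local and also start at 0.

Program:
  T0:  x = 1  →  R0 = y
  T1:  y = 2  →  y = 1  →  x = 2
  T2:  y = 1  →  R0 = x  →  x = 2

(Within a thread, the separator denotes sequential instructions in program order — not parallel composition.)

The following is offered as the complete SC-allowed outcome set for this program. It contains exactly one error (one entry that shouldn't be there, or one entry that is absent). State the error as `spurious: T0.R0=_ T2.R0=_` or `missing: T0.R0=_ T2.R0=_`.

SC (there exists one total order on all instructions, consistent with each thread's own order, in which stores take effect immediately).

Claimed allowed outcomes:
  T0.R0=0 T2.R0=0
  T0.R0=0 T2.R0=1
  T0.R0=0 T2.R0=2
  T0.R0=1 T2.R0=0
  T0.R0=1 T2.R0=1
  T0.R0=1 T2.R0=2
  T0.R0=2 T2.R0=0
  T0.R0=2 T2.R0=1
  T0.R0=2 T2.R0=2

outcome vector order: (T0.R0,T2.R0)
SC (8): <0 1>; <0 2>; <1 0>; <1 1>; <1 2>; <2 0>; <2 1>; <2 2>
claimed∖SC = {<0 0>}

spurious: T0.R0=0 T2.R0=0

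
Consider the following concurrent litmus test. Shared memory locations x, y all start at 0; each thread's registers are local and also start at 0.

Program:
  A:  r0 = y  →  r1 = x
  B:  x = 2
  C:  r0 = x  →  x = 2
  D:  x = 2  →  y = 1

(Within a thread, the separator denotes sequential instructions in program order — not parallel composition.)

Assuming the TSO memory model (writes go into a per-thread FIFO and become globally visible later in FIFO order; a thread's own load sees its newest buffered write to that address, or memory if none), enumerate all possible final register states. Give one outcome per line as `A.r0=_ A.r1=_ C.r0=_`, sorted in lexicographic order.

A.r0=0 A.r1=0 C.r0=0
A.r0=0 A.r1=0 C.r0=2
A.r0=0 A.r1=2 C.r0=0
A.r0=0 A.r1=2 C.r0=2
A.r0=1 A.r1=2 C.r0=0
A.r0=1 A.r1=2 C.r0=2

outcome vector order: (A.r0,A.r1,C.r0)
|TSO outcomes| = 6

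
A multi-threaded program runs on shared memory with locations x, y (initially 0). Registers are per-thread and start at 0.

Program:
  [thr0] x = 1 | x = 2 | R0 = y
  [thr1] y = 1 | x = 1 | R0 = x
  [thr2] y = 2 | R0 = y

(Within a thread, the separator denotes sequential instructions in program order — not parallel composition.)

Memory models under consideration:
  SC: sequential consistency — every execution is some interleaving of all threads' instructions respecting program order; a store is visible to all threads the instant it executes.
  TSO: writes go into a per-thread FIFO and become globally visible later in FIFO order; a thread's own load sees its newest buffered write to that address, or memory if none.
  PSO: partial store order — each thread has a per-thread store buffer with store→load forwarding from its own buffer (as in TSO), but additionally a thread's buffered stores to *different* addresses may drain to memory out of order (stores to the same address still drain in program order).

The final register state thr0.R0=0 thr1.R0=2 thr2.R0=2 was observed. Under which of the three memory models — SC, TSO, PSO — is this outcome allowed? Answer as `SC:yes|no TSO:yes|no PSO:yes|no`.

SC:no TSO:yes PSO:yes

outcome vector order: (thr0.R0,thr1.R0,thr2.R0)
[SC] allowed = {011 012 111 112 121 122 211 212 222}
[TSO] allowed = {011 012 021 022 111 112 121 122 211 212 221 222}
[PSO] allowed = {011 012 021 022 111 112 121 122 211 212 221 222}
target 022 ∈ {TSO,PSO}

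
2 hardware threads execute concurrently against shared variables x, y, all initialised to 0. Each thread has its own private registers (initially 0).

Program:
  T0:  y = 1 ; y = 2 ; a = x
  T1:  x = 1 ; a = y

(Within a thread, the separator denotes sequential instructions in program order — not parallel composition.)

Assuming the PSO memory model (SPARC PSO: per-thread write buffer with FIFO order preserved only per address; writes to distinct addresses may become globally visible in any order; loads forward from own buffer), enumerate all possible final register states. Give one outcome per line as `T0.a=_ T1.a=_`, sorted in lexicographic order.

T0.a=0 T1.a=0
T0.a=0 T1.a=1
T0.a=0 T1.a=2
T0.a=1 T1.a=0
T0.a=1 T1.a=1
T0.a=1 T1.a=2

outcome vector order: (T0.a,T1.a)
|PSO outcomes| = 6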